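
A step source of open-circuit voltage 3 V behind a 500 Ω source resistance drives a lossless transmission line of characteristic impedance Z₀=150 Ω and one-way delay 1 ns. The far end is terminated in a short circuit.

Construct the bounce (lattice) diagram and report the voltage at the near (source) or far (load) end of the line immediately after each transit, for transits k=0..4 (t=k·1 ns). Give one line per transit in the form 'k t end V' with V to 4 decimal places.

Γ_L=-1.000000, Γ_S=0.538462; launch V₁=3·150/650=0.692308
k=0 src: V=0.6923
k=1 load: inc=0.692308, refl=0.692308·-1.000000=-0.6923; V=0.000000+0.692308+-0.692308=0.0000
k=2 src: inc=-0.692308, refl=-0.692308·0.538462=-0.3728; V=0.692308+-0.692308+-0.372781=-0.3728
k=3 load: inc=-0.372781, refl=-0.372781·-1.000000=0.3728; V=0.000000+-0.372781+0.372781=0.0000
k=4 src: inc=0.372781, refl=0.372781·0.538462=0.2007; V=-0.372781+0.372781+0.200728=0.2007

0 0 source 0.6923
1 1 load 0.0000
2 2 source -0.3728
3 3 load 0.0000
4 4 source 0.2007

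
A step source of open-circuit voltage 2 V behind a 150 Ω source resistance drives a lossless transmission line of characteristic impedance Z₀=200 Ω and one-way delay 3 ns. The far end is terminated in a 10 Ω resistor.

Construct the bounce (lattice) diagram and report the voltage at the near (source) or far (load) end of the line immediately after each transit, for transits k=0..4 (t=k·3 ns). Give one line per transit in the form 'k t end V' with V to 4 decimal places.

Γ_L=-0.904762, Γ_S=-0.142857; launch V₁=2·200/350=1.142857
k=0 src: V=1.1429
k=1 load: inc=1.142857, refl=1.142857·-0.904762=-1.0340; V=0.000000+1.142857+-1.034014=0.1088
k=2 src: inc=-1.034014, refl=-1.034014·-0.142857=0.1477; V=1.142857+-1.034014+0.147716=0.2566
k=3 load: inc=0.147716, refl=0.147716·-0.904762=-0.1336; V=0.108844+0.147716+-0.133648=0.1229
k=4 src: inc=-0.133648, refl=-0.133648·-0.142857=0.0191; V=0.256560+-0.133648+0.019093=0.1420

0 0 source 1.1429
1 3 load 0.1088
2 6 source 0.2566
3 9 load 0.1229
4 12 source 0.1420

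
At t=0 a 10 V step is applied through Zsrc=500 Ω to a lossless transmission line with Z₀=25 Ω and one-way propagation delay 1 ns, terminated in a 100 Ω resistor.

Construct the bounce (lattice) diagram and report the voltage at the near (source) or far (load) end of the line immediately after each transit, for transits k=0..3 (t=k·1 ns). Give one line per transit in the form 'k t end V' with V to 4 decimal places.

Γ_L=0.600000, Γ_S=0.904762; launch V₁=10·25/525=0.476190
k=0 src: V=0.4762
k=1 load: inc=0.476190, refl=0.476190·0.600000=0.2857; V=0.000000+0.476190+0.285714=0.7619
k=2 src: inc=0.285714, refl=0.285714·0.904762=0.2585; V=0.476190+0.285714+0.258503=1.0204
k=3 load: inc=0.258503, refl=0.258503·0.600000=0.1551; V=0.761905+0.258503+0.155102=1.1755

0 0 source 0.4762
1 1 load 0.7619
2 2 source 1.0204
3 3 load 1.1755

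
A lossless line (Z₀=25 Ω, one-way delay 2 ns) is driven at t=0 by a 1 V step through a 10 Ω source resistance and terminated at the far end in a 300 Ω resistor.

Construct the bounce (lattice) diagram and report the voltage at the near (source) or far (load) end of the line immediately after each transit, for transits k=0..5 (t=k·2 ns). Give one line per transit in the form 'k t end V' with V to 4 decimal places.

Γ_L=0.846154, Γ_S=-0.428571; launch V₁=1·25/35=0.714286
k=0 src: V=0.7143
k=1 load: inc=0.714286, refl=0.714286·0.846154=0.6044; V=0.000000+0.714286+0.604396=1.3187
k=2 src: inc=0.604396, refl=0.604396·-0.428571=-0.2590; V=0.714286+0.604396+-0.259027=1.0597
k=3 load: inc=-0.259027, refl=-0.259027·0.846154=-0.2192; V=1.318681+-0.259027+-0.219176=0.8405
k=4 src: inc=-0.219176, refl=-0.219176·-0.428571=0.0939; V=1.059655+-0.219176+0.093933=0.9344
k=5 load: inc=0.093933, refl=0.093933·0.846154=0.0795; V=0.840478+0.093933+0.079482=1.0139

0 0 source 0.7143
1 2 load 1.3187
2 4 source 1.0597
3 6 load 0.8405
4 8 source 0.9344
5 10 load 1.0139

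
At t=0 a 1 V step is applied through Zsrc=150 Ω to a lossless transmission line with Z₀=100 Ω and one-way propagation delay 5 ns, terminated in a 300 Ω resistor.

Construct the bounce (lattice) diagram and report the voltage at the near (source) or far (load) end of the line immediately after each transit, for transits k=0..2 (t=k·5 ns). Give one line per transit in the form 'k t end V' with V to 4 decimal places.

0 0 source 0.4000
1 5 load 0.6000
2 10 source 0.6400

Γ_L=0.500000, Γ_S=0.200000; launch V₁=1·100/250=0.400000
k=0 src: V=0.4000
k=1 load: inc=0.400000, refl=0.400000·0.500000=0.2000; V=0.000000+0.400000+0.200000=0.6000
k=2 src: inc=0.200000, refl=0.200000·0.200000=0.0400; V=0.400000+0.200000+0.040000=0.6400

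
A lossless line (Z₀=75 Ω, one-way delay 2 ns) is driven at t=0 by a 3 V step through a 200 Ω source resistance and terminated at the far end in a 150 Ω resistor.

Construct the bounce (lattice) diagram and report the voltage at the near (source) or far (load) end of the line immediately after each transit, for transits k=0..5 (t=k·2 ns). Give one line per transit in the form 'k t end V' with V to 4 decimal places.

Γ_L=0.333333, Γ_S=0.454545; launch V₁=3·75/275=0.818182
k=0 src: V=0.8182
k=1 load: inc=0.818182, refl=0.818182·0.333333=0.2727; V=0.000000+0.818182+0.272727=1.0909
k=2 src: inc=0.272727, refl=0.272727·0.454545=0.1240; V=0.818182+0.272727+0.123967=1.2149
k=3 load: inc=0.123967, refl=0.123967·0.333333=0.0413; V=1.090909+0.123967+0.041322=1.2562
k=4 src: inc=0.041322, refl=0.041322·0.454545=0.0188; V=1.214876+0.041322+0.018783=1.2750
k=5 load: inc=0.018783, refl=0.018783·0.333333=0.0063; V=1.256198+0.018783+0.006261=1.2812

0 0 source 0.8182
1 2 load 1.0909
2 4 source 1.2149
3 6 load 1.2562
4 8 source 1.2750
5 10 load 1.2812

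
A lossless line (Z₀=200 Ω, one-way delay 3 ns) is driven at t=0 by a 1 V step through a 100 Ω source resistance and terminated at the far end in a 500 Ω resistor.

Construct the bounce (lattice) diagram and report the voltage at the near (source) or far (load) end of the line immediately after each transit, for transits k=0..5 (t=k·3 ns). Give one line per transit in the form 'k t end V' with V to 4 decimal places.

Γ_L=0.428571, Γ_S=-0.333333; launch V₁=1·200/300=0.666667
k=0 src: V=0.6667
k=1 load: inc=0.666667, refl=0.666667·0.428571=0.2857; V=0.000000+0.666667+0.285714=0.9524
k=2 src: inc=0.285714, refl=0.285714·-0.333333=-0.0952; V=0.666667+0.285714+-0.095238=0.8571
k=3 load: inc=-0.095238, refl=-0.095238·0.428571=-0.0408; V=0.952381+-0.095238+-0.040816=0.8163
k=4 src: inc=-0.040816, refl=-0.040816·-0.333333=0.0136; V=0.857143+-0.040816+0.013605=0.8299
k=5 load: inc=0.013605, refl=0.013605·0.428571=0.0058; V=0.816327+0.013605+0.005831=0.8358

0 0 source 0.6667
1 3 load 0.9524
2 6 source 0.8571
3 9 load 0.8163
4 12 source 0.8299
5 15 load 0.8358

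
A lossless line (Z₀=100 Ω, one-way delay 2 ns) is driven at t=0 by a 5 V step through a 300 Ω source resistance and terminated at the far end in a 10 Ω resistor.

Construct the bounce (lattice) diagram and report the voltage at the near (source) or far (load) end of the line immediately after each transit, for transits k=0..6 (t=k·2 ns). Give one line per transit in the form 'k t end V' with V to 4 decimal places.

0 0 source 1.2500
1 2 load 0.2273
2 4 source -0.2841
3 6 load 0.1343
4 8 source 0.3435
5 10 load 0.1723
6 12 source 0.0868

Γ_L=-0.818182, Γ_S=0.500000; launch V₁=5·100/400=1.250000
k=0 src: V=1.2500
k=1 load: inc=1.250000, refl=1.250000·-0.818182=-1.0227; V=0.000000+1.250000+-1.022727=0.2273
k=2 src: inc=-1.022727, refl=-1.022727·0.500000=-0.5114; V=1.250000+-1.022727+-0.511364=-0.2841
k=3 load: inc=-0.511364, refl=-0.511364·-0.818182=0.4184; V=0.227273+-0.511364+0.418388=0.1343
k=4 src: inc=0.418388, refl=0.418388·0.500000=0.2092; V=-0.284091+0.418388+0.209194=0.3435
k=5 load: inc=0.209194, refl=0.209194·-0.818182=-0.1712; V=0.134298+0.209194+-0.171159=0.1723
k=6 src: inc=-0.171159, refl=-0.171159·0.500000=-0.0856; V=0.343492+-0.171159+-0.085579=0.0868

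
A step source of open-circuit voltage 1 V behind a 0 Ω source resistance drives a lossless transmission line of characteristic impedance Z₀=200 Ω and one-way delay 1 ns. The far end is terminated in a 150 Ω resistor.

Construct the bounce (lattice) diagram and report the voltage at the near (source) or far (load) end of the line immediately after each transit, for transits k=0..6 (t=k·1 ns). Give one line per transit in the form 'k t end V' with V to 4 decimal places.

Γ_L=-0.142857, Γ_S=-1.000000; launch V₁=1·200/200=1.000000
k=0 src: V=1.0000
k=1 load: inc=1.000000, refl=1.000000·-0.142857=-0.1429; V=0.000000+1.000000+-0.142857=0.8571
k=2 src: inc=-0.142857, refl=-0.142857·-1.000000=0.1429; V=1.000000+-0.142857+0.142857=1.0000
k=3 load: inc=0.142857, refl=0.142857·-0.142857=-0.0204; V=0.857143+0.142857+-0.020408=0.9796
k=4 src: inc=-0.020408, refl=-0.020408·-1.000000=0.0204; V=1.000000+-0.020408+0.020408=1.0000
k=5 load: inc=0.020408, refl=0.020408·-0.142857=-0.0029; V=0.979592+0.020408+-0.002915=0.9971
k=6 src: inc=-0.002915, refl=-0.002915·-1.000000=0.0029; V=1.000000+-0.002915+0.002915=1.0000

0 0 source 1.0000
1 1 load 0.8571
2 2 source 1.0000
3 3 load 0.9796
4 4 source 1.0000
5 5 load 0.9971
6 6 source 1.0000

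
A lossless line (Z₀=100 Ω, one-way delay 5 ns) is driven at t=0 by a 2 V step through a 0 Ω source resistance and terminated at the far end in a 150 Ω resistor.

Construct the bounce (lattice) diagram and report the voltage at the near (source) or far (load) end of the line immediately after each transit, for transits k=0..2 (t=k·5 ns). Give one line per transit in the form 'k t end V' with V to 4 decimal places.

Γ_L=0.200000, Γ_S=-1.000000; launch V₁=2·100/100=2.000000
k=0 src: V=2.0000
k=1 load: inc=2.000000, refl=2.000000·0.200000=0.4000; V=0.000000+2.000000+0.400000=2.4000
k=2 src: inc=0.400000, refl=0.400000·-1.000000=-0.4000; V=2.000000+0.400000+-0.400000=2.0000

0 0 source 2.0000
1 5 load 2.4000
2 10 source 2.0000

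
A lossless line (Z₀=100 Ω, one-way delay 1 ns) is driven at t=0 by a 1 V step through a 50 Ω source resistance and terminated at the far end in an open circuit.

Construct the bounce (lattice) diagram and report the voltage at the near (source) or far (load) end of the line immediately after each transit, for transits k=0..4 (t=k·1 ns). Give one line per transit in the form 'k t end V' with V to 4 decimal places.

0 0 source 0.6667
1 1 load 1.3333
2 2 source 1.1111
3 3 load 0.8889
4 4 source 0.9630

Γ_L=1.000000, Γ_S=-0.333333; launch V₁=1·100/150=0.666667
k=0 src: V=0.6667
k=1 load: inc=0.666667, refl=0.666667·1.000000=0.6667; V=0.000000+0.666667+0.666667=1.3333
k=2 src: inc=0.666667, refl=0.666667·-0.333333=-0.2222; V=0.666667+0.666667+-0.222222=1.1111
k=3 load: inc=-0.222222, refl=-0.222222·1.000000=-0.2222; V=1.333333+-0.222222+-0.222222=0.8889
k=4 src: inc=-0.222222, refl=-0.222222·-0.333333=0.0741; V=1.111111+-0.222222+0.074074=0.9630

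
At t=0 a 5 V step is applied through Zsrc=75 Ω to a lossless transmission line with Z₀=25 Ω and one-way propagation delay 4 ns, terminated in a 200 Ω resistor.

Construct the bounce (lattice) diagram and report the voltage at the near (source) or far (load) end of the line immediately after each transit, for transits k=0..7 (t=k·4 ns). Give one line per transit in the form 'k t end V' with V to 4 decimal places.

0 0 source 1.2500
1 4 load 2.2222
2 8 source 2.7083
3 12 load 3.0864
4 16 source 3.2755
5 20 load 3.4225
6 24 source 3.4960
7 28 load 3.5532

Γ_L=0.777778, Γ_S=0.500000; launch V₁=5·25/100=1.250000
k=0 src: V=1.2500
k=1 load: inc=1.250000, refl=1.250000·0.777778=0.9722; V=0.000000+1.250000+0.972222=2.2222
k=2 src: inc=0.972222, refl=0.972222·0.500000=0.4861; V=1.250000+0.972222+0.486111=2.7083
k=3 load: inc=0.486111, refl=0.486111·0.777778=0.3781; V=2.222222+0.486111+0.378086=3.0864
k=4 src: inc=0.378086, refl=0.378086·0.500000=0.1890; V=2.708333+0.378086+0.189043=3.2755
k=5 load: inc=0.189043, refl=0.189043·0.777778=0.1470; V=3.086420+0.189043+0.147034=3.4225
k=6 src: inc=0.147034, refl=0.147034·0.500000=0.0735; V=3.275463+0.147034+0.073517=3.4960
k=7 load: inc=0.073517, refl=0.073517·0.777778=0.0572; V=3.422497+0.073517+0.057180=3.5532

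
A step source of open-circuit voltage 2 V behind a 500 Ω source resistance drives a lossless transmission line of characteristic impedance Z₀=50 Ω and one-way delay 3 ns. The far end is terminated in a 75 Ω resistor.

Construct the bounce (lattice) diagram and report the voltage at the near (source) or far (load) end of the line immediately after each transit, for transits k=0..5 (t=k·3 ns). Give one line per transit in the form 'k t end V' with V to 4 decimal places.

0 0 source 0.1818
1 3 load 0.2182
2 6 source 0.2479
3 9 load 0.2539
4 12 source 0.2588
5 15 load 0.2597

Γ_L=0.200000, Γ_S=0.818182; launch V₁=2·50/550=0.181818
k=0 src: V=0.1818
k=1 load: inc=0.181818, refl=0.181818·0.200000=0.0364; V=0.000000+0.181818+0.036364=0.2182
k=2 src: inc=0.036364, refl=0.036364·0.818182=0.0298; V=0.181818+0.036364+0.029752=0.2479
k=3 load: inc=0.029752, refl=0.029752·0.200000=0.0060; V=0.218182+0.029752+0.005950=0.2539
k=4 src: inc=0.005950, refl=0.005950·0.818182=0.0049; V=0.247934+0.005950+0.004869=0.2588
k=5 load: inc=0.004869, refl=0.004869·0.200000=0.0010; V=0.253884+0.004869+0.000974=0.2597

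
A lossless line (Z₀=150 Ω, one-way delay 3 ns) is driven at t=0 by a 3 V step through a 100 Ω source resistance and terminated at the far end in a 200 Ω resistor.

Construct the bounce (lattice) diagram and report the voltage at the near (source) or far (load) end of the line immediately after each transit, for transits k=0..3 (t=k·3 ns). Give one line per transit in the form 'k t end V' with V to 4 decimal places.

Γ_L=0.142857, Γ_S=-0.200000; launch V₁=3·150/250=1.800000
k=0 src: V=1.8000
k=1 load: inc=1.800000, refl=1.800000·0.142857=0.2571; V=0.000000+1.800000+0.257143=2.0571
k=2 src: inc=0.257143, refl=0.257143·-0.200000=-0.0514; V=1.800000+0.257143+-0.051429=2.0057
k=3 load: inc=-0.051429, refl=-0.051429·0.142857=-0.0073; V=2.057143+-0.051429+-0.007347=1.9984

0 0 source 1.8000
1 3 load 2.0571
2 6 source 2.0057
3 9 load 1.9984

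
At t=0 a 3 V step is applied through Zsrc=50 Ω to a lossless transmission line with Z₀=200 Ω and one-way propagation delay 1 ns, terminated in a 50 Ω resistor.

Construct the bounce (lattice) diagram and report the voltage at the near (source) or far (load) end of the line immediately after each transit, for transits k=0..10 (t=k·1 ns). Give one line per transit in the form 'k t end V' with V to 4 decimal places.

0 0 source 2.4000
1 1 load 0.9600
2 2 source 1.8240
3 3 load 1.3056
4 4 source 1.6166
5 5 load 1.4300
6 6 source 1.5420
7 7 load 1.4748
8 8 source 1.5151
9 9 load 1.4909
10 10 source 1.5054

Γ_L=-0.600000, Γ_S=-0.600000; launch V₁=3·200/250=2.400000
k=0 src: V=2.4000
k=1 load: inc=2.400000, refl=2.400000·-0.600000=-1.4400; V=0.000000+2.400000+-1.440000=0.9600
k=2 src: inc=-1.440000, refl=-1.440000·-0.600000=0.8640; V=2.400000+-1.440000+0.864000=1.8240
k=3 load: inc=0.864000, refl=0.864000·-0.600000=-0.5184; V=0.960000+0.864000+-0.518400=1.3056
k=4 src: inc=-0.518400, refl=-0.518400·-0.600000=0.3110; V=1.824000+-0.518400+0.311040=1.6166
k=5 load: inc=0.311040, refl=0.311040·-0.600000=-0.1866; V=1.305600+0.311040+-0.186624=1.4300
k=6 src: inc=-0.186624, refl=-0.186624·-0.600000=0.1120; V=1.616640+-0.186624+0.111974=1.5420
k=7 load: inc=0.111974, refl=0.111974·-0.600000=-0.0672; V=1.430016+0.111974+-0.067185=1.4748
k=8 src: inc=-0.067185, refl=-0.067185·-0.600000=0.0403; V=1.541990+-0.067185+0.040311=1.5151
k=9 load: inc=0.040311, refl=0.040311·-0.600000=-0.0242; V=1.474806+0.040311+-0.024186=1.4909
k=10 src: inc=-0.024186, refl=-0.024186·-0.600000=0.0145; V=1.515117+-0.024186+0.014512=1.5054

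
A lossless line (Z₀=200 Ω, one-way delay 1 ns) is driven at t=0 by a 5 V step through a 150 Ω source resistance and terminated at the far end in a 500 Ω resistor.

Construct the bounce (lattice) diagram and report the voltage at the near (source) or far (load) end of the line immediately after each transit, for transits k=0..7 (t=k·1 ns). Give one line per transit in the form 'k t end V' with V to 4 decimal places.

0 0 source 2.8571
1 1 load 4.0816
2 2 source 3.9067
3 3 load 3.8317
4 4 source 3.8424
5 5 load 3.8470
6 6 source 3.8464
7 7 load 3.8461

Γ_L=0.428571, Γ_S=-0.142857; launch V₁=5·200/350=2.857143
k=0 src: V=2.8571
k=1 load: inc=2.857143, refl=2.857143·0.428571=1.2245; V=0.000000+2.857143+1.224490=4.0816
k=2 src: inc=1.224490, refl=1.224490·-0.142857=-0.1749; V=2.857143+1.224490+-0.174927=3.9067
k=3 load: inc=-0.174927, refl=-0.174927·0.428571=-0.0750; V=4.081633+-0.174927+-0.074969=3.8317
k=4 src: inc=-0.074969, refl=-0.074969·-0.142857=0.0107; V=3.906706+-0.074969+0.010710=3.8424
k=5 load: inc=0.010710, refl=0.010710·0.428571=0.0046; V=3.831737+0.010710+0.004590=3.8470
k=6 src: inc=0.004590, refl=0.004590·-0.142857=-0.0007; V=3.842447+0.004590+-0.000656=3.8464
k=7 load: inc=-0.000656, refl=-0.000656·0.428571=-0.0003; V=3.847037+-0.000656+-0.000281=3.8461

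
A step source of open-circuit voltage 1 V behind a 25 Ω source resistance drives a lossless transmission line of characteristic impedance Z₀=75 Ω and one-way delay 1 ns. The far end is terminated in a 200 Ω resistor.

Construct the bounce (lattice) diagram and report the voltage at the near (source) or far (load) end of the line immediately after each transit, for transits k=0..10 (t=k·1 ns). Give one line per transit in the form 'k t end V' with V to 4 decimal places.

0 0 source 0.7500
1 1 load 1.0909
2 2 source 0.9205
3 3 load 0.8430
4 4 source 0.8817
5 5 load 0.8993
6 6 source 0.8905
7 7 load 0.8865
8 8 source 0.8885
9 9 load 0.8894
10 10 source 0.8890

Γ_L=0.454545, Γ_S=-0.500000; launch V₁=1·75/100=0.750000
k=0 src: V=0.7500
k=1 load: inc=0.750000, refl=0.750000·0.454545=0.3409; V=0.000000+0.750000+0.340909=1.0909
k=2 src: inc=0.340909, refl=0.340909·-0.500000=-0.1705; V=0.750000+0.340909+-0.170455=0.9205
k=3 load: inc=-0.170455, refl=-0.170455·0.454545=-0.0775; V=1.090909+-0.170455+-0.077479=0.8430
k=4 src: inc=-0.077479, refl=-0.077479·-0.500000=0.0387; V=0.920455+-0.077479+0.038740=0.8817
k=5 load: inc=0.038740, refl=0.038740·0.454545=0.0176; V=0.842975+0.038740+0.017609=0.8993
k=6 src: inc=0.017609, refl=0.017609·-0.500000=-0.0088; V=0.881715+0.017609+-0.008804=0.8905
k=7 load: inc=-0.008804, refl=-0.008804·0.454545=-0.0040; V=0.899324+-0.008804+-0.004002=0.8865
k=8 src: inc=-0.004002, refl=-0.004002·-0.500000=0.0020; V=0.890519+-0.004002+0.002001=0.8885
k=9 load: inc=0.002001, refl=0.002001·0.454545=0.0009; V=0.886517+0.002001+0.000910=0.8894
k=10 src: inc=0.000910, refl=0.000910·-0.500000=-0.0005; V=0.888518+0.000910+-0.000455=0.8890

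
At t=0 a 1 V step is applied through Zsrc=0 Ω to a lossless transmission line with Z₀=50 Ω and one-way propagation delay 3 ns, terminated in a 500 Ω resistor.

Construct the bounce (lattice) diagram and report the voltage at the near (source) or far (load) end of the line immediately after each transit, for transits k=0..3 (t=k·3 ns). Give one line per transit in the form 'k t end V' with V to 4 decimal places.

Γ_L=0.818182, Γ_S=-1.000000; launch V₁=1·50/50=1.000000
k=0 src: V=1.0000
k=1 load: inc=1.000000, refl=1.000000·0.818182=0.8182; V=0.000000+1.000000+0.818182=1.8182
k=2 src: inc=0.818182, refl=0.818182·-1.000000=-0.8182; V=1.000000+0.818182+-0.818182=1.0000
k=3 load: inc=-0.818182, refl=-0.818182·0.818182=-0.6694; V=1.818182+-0.818182+-0.669421=0.3306

0 0 source 1.0000
1 3 load 1.8182
2 6 source 1.0000
3 9 load 0.3306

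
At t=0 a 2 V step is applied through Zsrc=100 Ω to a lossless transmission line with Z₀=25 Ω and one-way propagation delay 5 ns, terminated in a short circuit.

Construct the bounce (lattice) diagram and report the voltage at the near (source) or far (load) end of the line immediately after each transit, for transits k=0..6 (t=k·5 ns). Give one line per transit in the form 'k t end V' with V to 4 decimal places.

Γ_L=-1.000000, Γ_S=0.600000; launch V₁=2·25/125=0.400000
k=0 src: V=0.4000
k=1 load: inc=0.400000, refl=0.400000·-1.000000=-0.4000; V=0.000000+0.400000+-0.400000=0.0000
k=2 src: inc=-0.400000, refl=-0.400000·0.600000=-0.2400; V=0.400000+-0.400000+-0.240000=-0.2400
k=3 load: inc=-0.240000, refl=-0.240000·-1.000000=0.2400; V=0.000000+-0.240000+0.240000=0.0000
k=4 src: inc=0.240000, refl=0.240000·0.600000=0.1440; V=-0.240000+0.240000+0.144000=0.1440
k=5 load: inc=0.144000, refl=0.144000·-1.000000=-0.1440; V=0.000000+0.144000+-0.144000=0.0000
k=6 src: inc=-0.144000, refl=-0.144000·0.600000=-0.0864; V=0.144000+-0.144000+-0.086400=-0.0864

0 0 source 0.4000
1 5 load 0.0000
2 10 source -0.2400
3 15 load 0.0000
4 20 source 0.1440
5 25 load 0.0000
6 30 source -0.0864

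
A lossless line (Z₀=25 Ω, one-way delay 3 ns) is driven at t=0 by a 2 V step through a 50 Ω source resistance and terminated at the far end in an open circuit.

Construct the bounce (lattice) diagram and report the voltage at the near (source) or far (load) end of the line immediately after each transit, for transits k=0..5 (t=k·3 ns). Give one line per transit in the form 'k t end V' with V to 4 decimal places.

Γ_L=1.000000, Γ_S=0.333333; launch V₁=2·25/75=0.666667
k=0 src: V=0.6667
k=1 load: inc=0.666667, refl=0.666667·1.000000=0.6667; V=0.000000+0.666667+0.666667=1.3333
k=2 src: inc=0.666667, refl=0.666667·0.333333=0.2222; V=0.666667+0.666667+0.222222=1.5556
k=3 load: inc=0.222222, refl=0.222222·1.000000=0.2222; V=1.333333+0.222222+0.222222=1.7778
k=4 src: inc=0.222222, refl=0.222222·0.333333=0.0741; V=1.555556+0.222222+0.074074=1.8519
k=5 load: inc=0.074074, refl=0.074074·1.000000=0.0741; V=1.777778+0.074074+0.074074=1.9259

0 0 source 0.6667
1 3 load 1.3333
2 6 source 1.5556
3 9 load 1.7778
4 12 source 1.8519
5 15 load 1.9259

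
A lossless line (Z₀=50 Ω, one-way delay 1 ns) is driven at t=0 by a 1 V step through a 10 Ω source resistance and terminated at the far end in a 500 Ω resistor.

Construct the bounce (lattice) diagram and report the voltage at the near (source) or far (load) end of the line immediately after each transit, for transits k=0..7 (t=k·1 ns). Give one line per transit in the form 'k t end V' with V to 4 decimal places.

0 0 source 0.8333
1 1 load 1.5152
2 2 source 1.0606
3 3 load 0.6887
4 4 source 0.9366
5 5 load 1.1395
6 6 source 1.0043
7 7 load 0.8936

Γ_L=0.818182, Γ_S=-0.666667; launch V₁=1·50/60=0.833333
k=0 src: V=0.8333
k=1 load: inc=0.833333, refl=0.833333·0.818182=0.6818; V=0.000000+0.833333+0.681818=1.5152
k=2 src: inc=0.681818, refl=0.681818·-0.666667=-0.4545; V=0.833333+0.681818+-0.454545=1.0606
k=3 load: inc=-0.454545, refl=-0.454545·0.818182=-0.3719; V=1.515152+-0.454545+-0.371901=0.6887
k=4 src: inc=-0.371901, refl=-0.371901·-0.666667=0.2479; V=1.060606+-0.371901+0.247934=0.9366
k=5 load: inc=0.247934, refl=0.247934·0.818182=0.2029; V=0.688705+0.247934+0.202855=1.1395
k=6 src: inc=0.202855, refl=0.202855·-0.666667=-0.1352; V=0.936639+0.202855+-0.135237=1.0043
k=7 load: inc=-0.135237, refl=-0.135237·0.818182=-0.1106; V=1.139494+-0.135237+-0.110648=0.8936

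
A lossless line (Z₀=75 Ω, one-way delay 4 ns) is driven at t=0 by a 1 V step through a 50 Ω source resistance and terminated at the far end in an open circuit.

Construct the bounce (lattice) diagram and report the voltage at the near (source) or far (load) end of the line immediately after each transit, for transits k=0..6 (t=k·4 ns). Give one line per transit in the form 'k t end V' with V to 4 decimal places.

Γ_L=1.000000, Γ_S=-0.200000; launch V₁=1·75/125=0.600000
k=0 src: V=0.6000
k=1 load: inc=0.600000, refl=0.600000·1.000000=0.6000; V=0.000000+0.600000+0.600000=1.2000
k=2 src: inc=0.600000, refl=0.600000·-0.200000=-0.1200; V=0.600000+0.600000+-0.120000=1.0800
k=3 load: inc=-0.120000, refl=-0.120000·1.000000=-0.1200; V=1.200000+-0.120000+-0.120000=0.9600
k=4 src: inc=-0.120000, refl=-0.120000·-0.200000=0.0240; V=1.080000+-0.120000+0.024000=0.9840
k=5 load: inc=0.024000, refl=0.024000·1.000000=0.0240; V=0.960000+0.024000+0.024000=1.0080
k=6 src: inc=0.024000, refl=0.024000·-0.200000=-0.0048; V=0.984000+0.024000+-0.004800=1.0032

0 0 source 0.6000
1 4 load 1.2000
2 8 source 1.0800
3 12 load 0.9600
4 16 source 0.9840
5 20 load 1.0080
6 24 source 1.0032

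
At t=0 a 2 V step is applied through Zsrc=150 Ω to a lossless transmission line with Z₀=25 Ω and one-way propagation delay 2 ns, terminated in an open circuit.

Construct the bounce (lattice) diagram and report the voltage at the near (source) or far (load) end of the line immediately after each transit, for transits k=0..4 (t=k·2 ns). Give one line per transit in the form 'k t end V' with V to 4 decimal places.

Γ_L=1.000000, Γ_S=0.714286; launch V₁=2·25/175=0.285714
k=0 src: V=0.2857
k=1 load: inc=0.285714, refl=0.285714·1.000000=0.2857; V=0.000000+0.285714+0.285714=0.5714
k=2 src: inc=0.285714, refl=0.285714·0.714286=0.2041; V=0.285714+0.285714+0.204082=0.7755
k=3 load: inc=0.204082, refl=0.204082·1.000000=0.2041; V=0.571429+0.204082+0.204082=0.9796
k=4 src: inc=0.204082, refl=0.204082·0.714286=0.1458; V=0.775510+0.204082+0.145773=1.1254

0 0 source 0.2857
1 2 load 0.5714
2 4 source 0.7755
3 6 load 0.9796
4 8 source 1.1254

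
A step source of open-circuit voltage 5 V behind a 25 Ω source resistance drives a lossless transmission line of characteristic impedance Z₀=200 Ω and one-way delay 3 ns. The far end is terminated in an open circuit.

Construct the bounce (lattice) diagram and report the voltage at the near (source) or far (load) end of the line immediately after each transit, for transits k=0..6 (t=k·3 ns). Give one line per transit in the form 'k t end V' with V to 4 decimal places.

Γ_L=1.000000, Γ_S=-0.777778; launch V₁=5·200/225=4.444444
k=0 src: V=4.4444
k=1 load: inc=4.444444, refl=4.444444·1.000000=4.4444; V=0.000000+4.444444+4.444444=8.8889
k=2 src: inc=4.444444, refl=4.444444·-0.777778=-3.4568; V=4.444444+4.444444+-3.456790=5.4321
k=3 load: inc=-3.456790, refl=-3.456790·1.000000=-3.4568; V=8.888889+-3.456790+-3.456790=1.9753
k=4 src: inc=-3.456790, refl=-3.456790·-0.777778=2.6886; V=5.432099+-3.456790+2.688615=4.6639
k=5 load: inc=2.688615, refl=2.688615·1.000000=2.6886; V=1.975309+2.688615+2.688615=7.3525
k=6 src: inc=2.688615, refl=2.688615·-0.777778=-2.0911; V=4.663923+2.688615+-2.091145=5.2614

0 0 source 4.4444
1 3 load 8.8889
2 6 source 5.4321
3 9 load 1.9753
4 12 source 4.6639
5 15 load 7.3525
6 18 source 5.2614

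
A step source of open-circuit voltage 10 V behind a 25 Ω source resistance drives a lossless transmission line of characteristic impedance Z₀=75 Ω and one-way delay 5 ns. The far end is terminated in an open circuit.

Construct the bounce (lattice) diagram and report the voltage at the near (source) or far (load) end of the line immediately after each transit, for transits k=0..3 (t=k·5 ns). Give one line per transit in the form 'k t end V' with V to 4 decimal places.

0 0 source 7.5000
1 5 load 15.0000
2 10 source 11.2500
3 15 load 7.5000

Γ_L=1.000000, Γ_S=-0.500000; launch V₁=10·75/100=7.500000
k=0 src: V=7.5000
k=1 load: inc=7.500000, refl=7.500000·1.000000=7.5000; V=0.000000+7.500000+7.500000=15.0000
k=2 src: inc=7.500000, refl=7.500000·-0.500000=-3.7500; V=7.500000+7.500000+-3.750000=11.2500
k=3 load: inc=-3.750000, refl=-3.750000·1.000000=-3.7500; V=15.000000+-3.750000+-3.750000=7.5000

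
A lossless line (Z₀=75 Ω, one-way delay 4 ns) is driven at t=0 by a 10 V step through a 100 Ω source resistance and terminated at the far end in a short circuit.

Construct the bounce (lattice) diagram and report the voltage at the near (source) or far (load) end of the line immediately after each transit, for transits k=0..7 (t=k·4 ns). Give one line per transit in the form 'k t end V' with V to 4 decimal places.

Γ_L=-1.000000, Γ_S=0.142857; launch V₁=10·75/175=4.285714
k=0 src: V=4.2857
k=1 load: inc=4.285714, refl=4.285714·-1.000000=-4.2857; V=0.000000+4.285714+-4.285714=0.0000
k=2 src: inc=-4.285714, refl=-4.285714·0.142857=-0.6122; V=4.285714+-4.285714+-0.612245=-0.6122
k=3 load: inc=-0.612245, refl=-0.612245·-1.000000=0.6122; V=0.000000+-0.612245+0.612245=0.0000
k=4 src: inc=0.612245, refl=0.612245·0.142857=0.0875; V=-0.612245+0.612245+0.087464=0.0875
k=5 load: inc=0.087464, refl=0.087464·-1.000000=-0.0875; V=0.000000+0.087464+-0.087464=0.0000
k=6 src: inc=-0.087464, refl=-0.087464·0.142857=-0.0125; V=0.087464+-0.087464+-0.012495=-0.0125
k=7 load: inc=-0.012495, refl=-0.012495·-1.000000=0.0125; V=0.000000+-0.012495+0.012495=0.0000

0 0 source 4.2857
1 4 load 0.0000
2 8 source -0.6122
3 12 load 0.0000
4 16 source 0.0875
5 20 load 0.0000
6 24 source -0.0125
7 28 load 0.0000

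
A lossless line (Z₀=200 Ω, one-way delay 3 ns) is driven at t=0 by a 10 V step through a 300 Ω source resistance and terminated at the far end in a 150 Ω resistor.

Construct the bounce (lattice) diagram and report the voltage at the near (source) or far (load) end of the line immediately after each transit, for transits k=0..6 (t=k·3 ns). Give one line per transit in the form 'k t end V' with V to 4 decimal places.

0 0 source 4.0000
1 3 load 3.4286
2 6 source 3.3143
3 9 load 3.3306
4 12 source 3.3339
5 15 load 3.3334
6 18 source 3.3333

Γ_L=-0.142857, Γ_S=0.200000; launch V₁=10·200/500=4.000000
k=0 src: V=4.0000
k=1 load: inc=4.000000, refl=4.000000·-0.142857=-0.5714; V=0.000000+4.000000+-0.571429=3.4286
k=2 src: inc=-0.571429, refl=-0.571429·0.200000=-0.1143; V=4.000000+-0.571429+-0.114286=3.3143
k=3 load: inc=-0.114286, refl=-0.114286·-0.142857=0.0163; V=3.428571+-0.114286+0.016327=3.3306
k=4 src: inc=0.016327, refl=0.016327·0.200000=0.0033; V=3.314286+0.016327+0.003265=3.3339
k=5 load: inc=0.003265, refl=0.003265·-0.142857=-0.0005; V=3.330612+0.003265+-0.000466=3.3334
k=6 src: inc=-0.000466, refl=-0.000466·0.200000=-0.0001; V=3.333878+-0.000466+-0.000093=3.3333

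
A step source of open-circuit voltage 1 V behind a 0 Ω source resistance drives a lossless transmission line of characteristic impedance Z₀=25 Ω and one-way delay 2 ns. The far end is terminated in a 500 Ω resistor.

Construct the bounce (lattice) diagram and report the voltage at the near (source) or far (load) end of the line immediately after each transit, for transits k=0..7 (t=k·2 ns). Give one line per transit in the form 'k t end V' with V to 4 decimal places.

0 0 source 1.0000
1 2 load 1.9048
2 4 source 1.0000
3 6 load 0.1814
4 8 source 1.0000
5 10 load 1.7406
6 12 source 1.0000
7 14 load 0.3299

Γ_L=0.904762, Γ_S=-1.000000; launch V₁=1·25/25=1.000000
k=0 src: V=1.0000
k=1 load: inc=1.000000, refl=1.000000·0.904762=0.9048; V=0.000000+1.000000+0.904762=1.9048
k=2 src: inc=0.904762, refl=0.904762·-1.000000=-0.9048; V=1.000000+0.904762+-0.904762=1.0000
k=3 load: inc=-0.904762, refl=-0.904762·0.904762=-0.8186; V=1.904762+-0.904762+-0.818594=0.1814
k=4 src: inc=-0.818594, refl=-0.818594·-1.000000=0.8186; V=1.000000+-0.818594+0.818594=1.0000
k=5 load: inc=0.818594, refl=0.818594·0.904762=0.7406; V=0.181406+0.818594+0.740633=1.7406
k=6 src: inc=0.740633, refl=0.740633·-1.000000=-0.7406; V=1.000000+0.740633+-0.740633=1.0000
k=7 load: inc=-0.740633, refl=-0.740633·0.904762=-0.6701; V=1.740633+-0.740633+-0.670096=0.3299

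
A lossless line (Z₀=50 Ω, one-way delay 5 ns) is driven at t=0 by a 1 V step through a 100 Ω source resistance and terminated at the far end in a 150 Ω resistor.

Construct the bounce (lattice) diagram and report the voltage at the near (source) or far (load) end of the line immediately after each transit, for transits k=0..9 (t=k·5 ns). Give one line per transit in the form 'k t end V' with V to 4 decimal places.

0 0 source 0.3333
1 5 load 0.5000
2 10 source 0.5556
3 15 load 0.5833
4 20 source 0.5926
5 25 load 0.5972
6 30 source 0.5988
7 35 load 0.5995
8 40 source 0.5998
9 45 load 0.5999

Γ_L=0.500000, Γ_S=0.333333; launch V₁=1·50/150=0.333333
k=0 src: V=0.3333
k=1 load: inc=0.333333, refl=0.333333·0.500000=0.1667; V=0.000000+0.333333+0.166667=0.5000
k=2 src: inc=0.166667, refl=0.166667·0.333333=0.0556; V=0.333333+0.166667+0.055556=0.5556
k=3 load: inc=0.055556, refl=0.055556·0.500000=0.0278; V=0.500000+0.055556+0.027778=0.5833
k=4 src: inc=0.027778, refl=0.027778·0.333333=0.0093; V=0.555556+0.027778+0.009259=0.5926
k=5 load: inc=0.009259, refl=0.009259·0.500000=0.0046; V=0.583333+0.009259+0.004630=0.5972
k=6 src: inc=0.004630, refl=0.004630·0.333333=0.0015; V=0.592593+0.004630+0.001543=0.5988
k=7 load: inc=0.001543, refl=0.001543·0.500000=0.0008; V=0.597222+0.001543+0.000772=0.5995
k=8 src: inc=0.000772, refl=0.000772·0.333333=0.0003; V=0.598765+0.000772+0.000257=0.5998
k=9 load: inc=0.000257, refl=0.000257·0.500000=0.0001; V=0.599537+0.000257+0.000129=0.5999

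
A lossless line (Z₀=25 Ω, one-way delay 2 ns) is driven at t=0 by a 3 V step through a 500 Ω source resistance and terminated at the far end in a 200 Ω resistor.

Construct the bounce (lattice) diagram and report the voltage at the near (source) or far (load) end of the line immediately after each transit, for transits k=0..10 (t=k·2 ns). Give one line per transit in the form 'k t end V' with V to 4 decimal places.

Γ_L=0.777778, Γ_S=0.904762; launch V₁=3·25/525=0.142857
k=0 src: V=0.1429
k=1 load: inc=0.142857, refl=0.142857·0.777778=0.1111; V=0.000000+0.142857+0.111111=0.2540
k=2 src: inc=0.111111, refl=0.111111·0.904762=0.1005; V=0.142857+0.111111+0.100529=0.3545
k=3 load: inc=0.100529, refl=0.100529·0.777778=0.0782; V=0.253968+0.100529+0.078189=0.4327
k=4 src: inc=0.078189, refl=0.078189·0.904762=0.0707; V=0.354497+0.078189+0.070743=0.5034
k=5 load: inc=0.070743, refl=0.070743·0.777778=0.0550; V=0.432687+0.070743+0.055022=0.5585
k=6 src: inc=0.055022, refl=0.055022·0.904762=0.0498; V=0.503429+0.055022+0.049782=0.6082
k=7 load: inc=0.049782, refl=0.049782·0.777778=0.0387; V=0.558451+0.049782+0.038719=0.6470
k=8 src: inc=0.038719, refl=0.038719·0.904762=0.0350; V=0.608233+0.038719+0.035032=0.6820
k=9 load: inc=0.035032, refl=0.035032·0.777778=0.0272; V=0.646953+0.035032+0.027247=0.7092
k=10 src: inc=0.027247, refl=0.027247·0.904762=0.0247; V=0.681984+0.027247+0.024652=0.7339

0 0 source 0.1429
1 2 load 0.2540
2 4 source 0.3545
3 6 load 0.4327
4 8 source 0.5034
5 10 load 0.5585
6 12 source 0.6082
7 14 load 0.6470
8 16 source 0.6820
9 18 load 0.7092
10 20 source 0.7339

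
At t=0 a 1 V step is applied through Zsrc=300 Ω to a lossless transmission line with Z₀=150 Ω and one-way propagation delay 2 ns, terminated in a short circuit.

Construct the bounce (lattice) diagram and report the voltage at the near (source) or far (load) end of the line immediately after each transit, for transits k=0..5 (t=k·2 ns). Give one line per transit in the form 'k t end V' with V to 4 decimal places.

0 0 source 0.3333
1 2 load 0.0000
2 4 source -0.1111
3 6 load 0.0000
4 8 source 0.0370
5 10 load 0.0000

Γ_L=-1.000000, Γ_S=0.333333; launch V₁=1·150/450=0.333333
k=0 src: V=0.3333
k=1 load: inc=0.333333, refl=0.333333·-1.000000=-0.3333; V=0.000000+0.333333+-0.333333=0.0000
k=2 src: inc=-0.333333, refl=-0.333333·0.333333=-0.1111; V=0.333333+-0.333333+-0.111111=-0.1111
k=3 load: inc=-0.111111, refl=-0.111111·-1.000000=0.1111; V=0.000000+-0.111111+0.111111=0.0000
k=4 src: inc=0.111111, refl=0.111111·0.333333=0.0370; V=-0.111111+0.111111+0.037037=0.0370
k=5 load: inc=0.037037, refl=0.037037·-1.000000=-0.0370; V=0.000000+0.037037+-0.037037=0.0000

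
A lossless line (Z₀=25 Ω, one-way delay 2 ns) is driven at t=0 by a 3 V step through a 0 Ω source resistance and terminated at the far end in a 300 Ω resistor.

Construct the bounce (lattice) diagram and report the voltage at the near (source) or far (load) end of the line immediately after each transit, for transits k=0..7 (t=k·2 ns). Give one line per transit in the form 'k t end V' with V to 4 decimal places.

Γ_L=0.846154, Γ_S=-1.000000; launch V₁=3·25/25=3.000000
k=0 src: V=3.0000
k=1 load: inc=3.000000, refl=3.000000·0.846154=2.5385; V=0.000000+3.000000+2.538462=5.5385
k=2 src: inc=2.538462, refl=2.538462·-1.000000=-2.5385; V=3.000000+2.538462+-2.538462=3.0000
k=3 load: inc=-2.538462, refl=-2.538462·0.846154=-2.1479; V=5.538462+-2.538462+-2.147929=0.8521
k=4 src: inc=-2.147929, refl=-2.147929·-1.000000=2.1479; V=3.000000+-2.147929+2.147929=3.0000
k=5 load: inc=2.147929, refl=2.147929·0.846154=1.8175; V=0.852071+2.147929+1.817478=4.8175
k=6 src: inc=1.817478, refl=1.817478·-1.000000=-1.8175; V=3.000000+1.817478+-1.817478=3.0000
k=7 load: inc=-1.817478, refl=-1.817478·0.846154=-1.5379; V=4.817478+-1.817478+-1.537866=1.4621

0 0 source 3.0000
1 2 load 5.5385
2 4 source 3.0000
3 6 load 0.8521
4 8 source 3.0000
5 10 load 4.8175
6 12 source 3.0000
7 14 load 1.4621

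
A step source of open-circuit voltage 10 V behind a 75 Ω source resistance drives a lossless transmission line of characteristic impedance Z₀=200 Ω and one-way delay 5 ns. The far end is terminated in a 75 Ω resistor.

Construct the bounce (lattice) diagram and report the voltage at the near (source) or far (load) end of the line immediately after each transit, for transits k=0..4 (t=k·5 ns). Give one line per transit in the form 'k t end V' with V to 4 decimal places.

Γ_L=-0.454545, Γ_S=-0.454545; launch V₁=10·200/275=7.272727
k=0 src: V=7.2727
k=1 load: inc=7.272727, refl=7.272727·-0.454545=-3.3058; V=0.000000+7.272727+-3.305785=3.9669
k=2 src: inc=-3.305785, refl=-3.305785·-0.454545=1.5026; V=7.272727+-3.305785+1.502630=5.4696
k=3 load: inc=1.502630, refl=1.502630·-0.454545=-0.6830; V=3.966942+1.502630+-0.683013=4.7866
k=4 src: inc=-0.683013, refl=-0.683013·-0.454545=0.3105; V=5.469572+-0.683013+0.310461=5.0970

0 0 source 7.2727
1 5 load 3.9669
2 10 source 5.4696
3 15 load 4.7866
4 20 source 5.0970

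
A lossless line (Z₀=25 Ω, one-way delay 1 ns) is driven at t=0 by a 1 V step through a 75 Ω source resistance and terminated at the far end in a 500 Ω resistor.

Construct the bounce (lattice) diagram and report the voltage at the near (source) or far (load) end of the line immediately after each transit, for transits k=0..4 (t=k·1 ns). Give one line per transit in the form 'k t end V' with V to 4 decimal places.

Γ_L=0.904762, Γ_S=0.500000; launch V₁=1·25/100=0.250000
k=0 src: V=0.2500
k=1 load: inc=0.250000, refl=0.250000·0.904762=0.2262; V=0.000000+0.250000+0.226190=0.4762
k=2 src: inc=0.226190, refl=0.226190·0.500000=0.1131; V=0.250000+0.226190+0.113095=0.5893
k=3 load: inc=0.113095, refl=0.113095·0.904762=0.1023; V=0.476190+0.113095+0.102324=0.6916
k=4 src: inc=0.102324, refl=0.102324·0.500000=0.0512; V=0.589286+0.102324+0.051162=0.7428

0 0 source 0.2500
1 1 load 0.4762
2 2 source 0.5893
3 3 load 0.6916
4 4 source 0.7428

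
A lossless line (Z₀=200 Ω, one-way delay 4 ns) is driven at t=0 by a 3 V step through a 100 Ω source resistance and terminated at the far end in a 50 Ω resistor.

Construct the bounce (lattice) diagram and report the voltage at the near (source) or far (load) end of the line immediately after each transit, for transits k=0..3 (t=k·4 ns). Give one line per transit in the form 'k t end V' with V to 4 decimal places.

0 0 source 2.0000
1 4 load 0.8000
2 8 source 1.2000
3 12 load 0.9600

Γ_L=-0.600000, Γ_S=-0.333333; launch V₁=3·200/300=2.000000
k=0 src: V=2.0000
k=1 load: inc=2.000000, refl=2.000000·-0.600000=-1.2000; V=0.000000+2.000000+-1.200000=0.8000
k=2 src: inc=-1.200000, refl=-1.200000·-0.333333=0.4000; V=2.000000+-1.200000+0.400000=1.2000
k=3 load: inc=0.400000, refl=0.400000·-0.600000=-0.2400; V=0.800000+0.400000+-0.240000=0.9600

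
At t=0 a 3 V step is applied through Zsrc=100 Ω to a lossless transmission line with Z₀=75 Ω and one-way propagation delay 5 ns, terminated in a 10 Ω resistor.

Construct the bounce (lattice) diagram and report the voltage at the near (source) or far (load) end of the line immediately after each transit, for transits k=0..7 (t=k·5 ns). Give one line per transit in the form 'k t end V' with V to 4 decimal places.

Γ_L=-0.764706, Γ_S=0.142857; launch V₁=3·75/175=1.285714
k=0 src: V=1.2857
k=1 load: inc=1.285714, refl=1.285714·-0.764706=-0.9832; V=0.000000+1.285714+-0.983193=0.3025
k=2 src: inc=-0.983193, refl=-0.983193·0.142857=-0.1405; V=1.285714+-0.983193+-0.140456=0.1621
k=3 load: inc=-0.140456, refl=-0.140456·-0.764706=0.1074; V=0.302521+-0.140456+0.107408=0.2695
k=4 src: inc=0.107408, refl=0.107408·0.142857=0.0153; V=0.162065+0.107408+0.015344=0.2848
k=5 load: inc=0.015344, refl=0.015344·-0.764706=-0.0117; V=0.269472+0.015344+-0.011734=0.2731
k=6 src: inc=-0.011734, refl=-0.011734·0.142857=-0.0017; V=0.284816+-0.011734+-0.001676=0.2714
k=7 load: inc=-0.001676, refl=-0.001676·-0.764706=0.0013; V=0.273083+-0.001676+0.001282=0.2727

0 0 source 1.2857
1 5 load 0.3025
2 10 source 0.1621
3 15 load 0.2695
4 20 source 0.2848
5 25 load 0.2731
6 30 source 0.2714
7 35 load 0.2727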